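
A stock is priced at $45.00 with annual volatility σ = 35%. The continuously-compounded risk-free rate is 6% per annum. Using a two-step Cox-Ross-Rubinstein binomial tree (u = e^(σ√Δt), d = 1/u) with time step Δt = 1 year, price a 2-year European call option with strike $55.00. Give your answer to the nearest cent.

$7.90

CRR parameters: u = e^(σ√Δt) = e^(0.35·√1) = 1.4191, d = 1/u = 0.7047
Per-period rate: rΔt = 0.06·1 = 0.06, so R = e^0.06 = 1.0618
Risk-neutral probability p = (e^0.06 − 0.7047)/(1.4191 − 0.7047) = 0.3571/0.7144 = 0.4999
Terminal stock prices: S_uu = 90.62, S_ud = 45, S_dd = 22.35
Terminal payoffs (S − K): max(35.62, 0) = 35.62, max(-10, 0) = 0, max(-32.65, 0) = 0
Node u (S = 63.86): V_u = e^(−0.06)·[0.4999·35.6189 + 0.5001·0.0000] = 16.7704
Node d (S = 31.71): V_d = e^(−0.06)·[0.4999·0.0000 + 0.5001·0.0000] = 0.0000
Node 0 (S = 45): V_0 = e^(−0.06)·[0.4999·16.7704 + 0.5001·0.0000] = 7.8960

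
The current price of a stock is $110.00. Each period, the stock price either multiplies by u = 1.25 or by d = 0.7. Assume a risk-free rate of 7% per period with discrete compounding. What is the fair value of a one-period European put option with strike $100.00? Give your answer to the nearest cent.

Risk-neutral probability p = (1 + 0.07 − 0.7)/(1.25 − 0.7) = 0.3700/0.5500 = 0.6727
Terminal stock prices: S_u = 137.5, S_d = 77
Terminal payoffs (K − S): max(-37.5, 0) = 0, max(23, 0) = 23
Node 0 (S = 110): V_0 = 1/1.07·[0.6727·0.0000 + 0.3273·23.0000] = 7.0348

$7.03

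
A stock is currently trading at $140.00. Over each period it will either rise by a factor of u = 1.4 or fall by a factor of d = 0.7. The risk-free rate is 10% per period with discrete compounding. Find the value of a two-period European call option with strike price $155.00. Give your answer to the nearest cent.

$32.22

Risk-neutral probability p = (1 + 0.1 − 0.7)/(1.4 − 0.7) = 0.4000/0.7000 = 0.5714
Terminal stock prices: S_uu = 274.4, S_ud = 137.2, S_dd = 68.6
Terminal payoffs (S − K): max(119.4, 0) = 119.4, max(-17.8, 0) = 0, max(-86.4, 0) = 0
Node u (S = 196): V_u = 1/1.1·[0.5714·119.4000 + 0.4286·0.0000] = 62.0260
Node d (S = 98): V_d = 1/1.1·[0.5714·0.0000 + 0.4286·0.0000] = 0.0000
Node 0 (S = 140): V_0 = 1/1.1·[0.5714·62.0260 + 0.4286·0.0000] = 32.2213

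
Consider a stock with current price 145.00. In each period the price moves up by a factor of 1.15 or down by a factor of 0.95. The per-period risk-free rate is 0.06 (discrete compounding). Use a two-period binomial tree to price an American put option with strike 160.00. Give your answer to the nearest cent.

15.00

Risk-neutral probability p = (1 + 0.06 − 0.95)/(1.15 − 0.95) = 0.1100/0.2000 = 0.5500
Terminal stock prices: S_uu = 191.8, S_ud = 158.4, S_dd = 130.9
Terminal payoffs (K − S): max(-31.76, 0) = 0, max(1.588, 0) = 1.588, max(29.14, 0) = 29.14
Node u (S = 166.8): continuation = 1/1.06·[0.5500·0.0000 + 0.4500·1.5875] = 0.6739; exercise value = 0.0000 ≤ continuation, so V_u = 0.6739
Node d (S = 137.8): continuation = 1/1.06·[0.5500·1.5875 + 0.4500·29.1375] = 13.1934; exercise value = 22.2500 > continuation, so V_d = 22.2500 (exercise)
Node 0 (S = 145): continuation = 1/1.06·[0.5500·0.6739 + 0.4500·22.2500] = 9.7954; exercise value = 15.0000 > continuation, so V_0 = 15.0000 (exercise)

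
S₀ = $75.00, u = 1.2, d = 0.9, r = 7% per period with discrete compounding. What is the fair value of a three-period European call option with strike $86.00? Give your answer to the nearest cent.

Risk-neutral probability p = (1 + 0.07 − 0.9)/(1.2 − 0.9) = 0.1700/0.3000 = 0.5667
Terminal stock prices: S_uuu = 129.6, S_uud = 97.2, S_udd = 72.9, S_ddd = 54.68
Terminal payoffs (S − K): max(43.6, 0) = 43.6, max(11.2, 0) = 11.2, max(-13.1, 0) = 0, max(-31.32, 0) = 0
Node uu (S = 108): V_uu = 1/1.07·[0.5667·43.6000 + 0.4333·11.2000] = 27.6262
Node ud (S = 81): V_ud = 1/1.07·[0.5667·11.2000 + 0.4333·0.0000] = 5.9315
Node dd (S = 60.75): V_dd = 1/1.07·[0.5667·0.0000 + 0.4333·0.0000] = 0.0000
Node u (S = 90): V_u = 1/1.07·[0.5667·27.6262 + 0.4333·5.9315] = 17.0328
Node d (S = 67.5): V_d = 1/1.07·[0.5667·5.9315 + 0.4333·0.0000] = 3.1413
Node 0 (S = 75): V_0 = 1/1.07·[0.5667·17.0328 + 0.4333·3.1413] = 10.2927

$10.29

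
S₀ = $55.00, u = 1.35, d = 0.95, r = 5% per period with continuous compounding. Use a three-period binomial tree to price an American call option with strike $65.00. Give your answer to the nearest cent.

Risk-neutral probability p = (e^0.05 − 0.95)/(1.35 − 0.95) = 0.1013/0.4000 = 0.2532
Terminal stock prices: S_uuu = 135.3, S_uud = 95.23, S_udd = 67.01, S_ddd = 47.16
Terminal payoffs (S − K): max(70.32, 0) = 70.32, max(30.23, 0) = 30.23, max(2.011, 0) = 2.011, max(-17.84, 0) = 0
Node uu (S = 100.2): continuation = e^(−0.05)·[0.2532·70.3206 + 0.7468·30.2256] = 38.4076; exercise value = 35.2375 ≤ continuation, so V_uu = 38.4076
Node ud (S = 70.54): continuation = e^(−0.05)·[0.2532·30.2256 + 0.7468·2.0106] = 8.7076; exercise value = 5.5375 ≤ continuation, so V_ud = 8.7076
Node dd (S = 49.64): continuation = e^(−0.05)·[0.2532·2.0106 + 0.7468·0.0000] = 0.4842; exercise value = 0.0000 ≤ continuation, so V_dd = 0.4842
Node u (S = 74.25): continuation = e^(−0.05)·[0.2532·38.4076 + 0.7468·8.7076] = 15.4356; exercise value = 9.2500 ≤ continuation, so V_u = 15.4356
Node d (S = 52.25): continuation = e^(−0.05)·[0.2532·8.7076 + 0.7468·0.4842] = 2.4410; exercise value = 0.0000 ≤ continuation, so V_d = 2.4410
Node 0 (S = 55): continuation = e^(−0.05)·[0.2532·15.4356 + 0.7468·2.4410] = 5.4515; exercise value = 0.0000 ≤ continuation, so V_0 = 5.4515

$5.45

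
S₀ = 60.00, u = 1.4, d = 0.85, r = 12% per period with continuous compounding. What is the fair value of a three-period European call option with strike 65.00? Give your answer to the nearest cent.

Risk-neutral probability p = (e^0.12 − 0.85)/(1.4 − 0.85) = 0.2775/0.5500 = 0.5045
Terminal stock prices: S_uuu = 164.6, S_uud = 99.96, S_udd = 60.69, S_ddd = 36.85
Terminal payoffs (S − K): max(99.64, 0) = 99.64, max(34.96, 0) = 34.96, max(-4.31, 0) = 0, max(-28.15, 0) = 0
Node uu (S = 117.6): V_uu = e^(−0.12)·[0.5045·99.6400 + 0.4955·34.9600] = 59.9502
Node ud (S = 71.4): V_ud = e^(−0.12)·[0.5045·34.9600 + 0.4955·0.0000] = 15.6441
Node dd (S = 43.35): V_dd = e^(−0.12)·[0.5045·0.0000 + 0.4955·0.0000] = 0.0000
Node u (S = 84): V_u = e^(−0.12)·[0.5045·59.9502 + 0.4955·15.6441] = 33.7015
Node d (S = 51): V_d = e^(−0.12)·[0.5045·15.6441 + 0.4955·0.0000] = 7.0005
Node 0 (S = 60): V_0 = e^(−0.12)·[0.5045·33.7015 + 0.4955·7.0005] = 18.1572

18.16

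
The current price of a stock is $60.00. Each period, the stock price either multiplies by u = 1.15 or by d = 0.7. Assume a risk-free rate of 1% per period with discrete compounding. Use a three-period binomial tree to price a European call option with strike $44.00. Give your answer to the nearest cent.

$19.96

Risk-neutral probability p = (1 + 0.01 − 0.7)/(1.15 − 0.7) = 0.3100/0.4500 = 0.6889
Terminal stock prices: S_uuu = 91.25, S_uud = 55.54, S_udd = 33.81, S_ddd = 20.58
Terminal payoffs (S − K): max(47.25, 0) = 47.25, max(11.54, 0) = 11.54, max(-10.19, 0) = 0, max(-23.42, 0) = 0
Node uu (S = 79.35): V_uu = 1/1.01·[0.6889·47.2525 + 0.3111·11.5450] = 35.7856
Node ud (S = 48.3): V_ud = 1/1.01·[0.6889·11.5450 + 0.3111·0.0000] = 7.8745
Node dd (S = 29.4): V_dd = 1/1.01·[0.6889·0.0000 + 0.3111·0.0000] = 0.0000
Node u (S = 69): V_u = 1/1.01·[0.6889·35.7856 + 0.3111·7.8745] = 26.8338
Node d (S = 42): V_d = 1/1.01·[0.6889·7.8745 + 0.3111·0.0000] = 5.3709
Node 0 (S = 60): V_0 = 1/1.01·[0.6889·26.8338 + 0.3111·5.3709] = 19.9569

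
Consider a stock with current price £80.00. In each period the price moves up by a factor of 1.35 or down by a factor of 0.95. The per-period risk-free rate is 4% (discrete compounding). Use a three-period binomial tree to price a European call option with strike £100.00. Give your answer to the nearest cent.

£5.01

Risk-neutral probability p = (1 + 0.04 − 0.95)/(1.35 − 0.95) = 0.0900/0.4000 = 0.2250
Terminal stock prices: S_uuu = 196.8, S_uud = 138.5, S_udd = 97.47, S_ddd = 68.59
Terminal payoffs (S − K): max(96.83, 0) = 96.83, max(38.51, 0) = 38.51, max(-2.53, 0) = 0, max(-31.41, 0) = 0
Node uu (S = 145.8): V_uu = 1/1.04·[0.2250·96.8300 + 0.7750·38.5100] = 49.6462
Node ud (S = 102.6): V_ud = 1/1.04·[0.2250·38.5100 + 0.7750·0.0000] = 8.3315
Node dd (S = 72.2): V_dd = 1/1.04·[0.2250·0.0000 + 0.7750·0.0000] = 0.0000
Node u (S = 108): V_u = 1/1.04·[0.2250·49.6462 + 0.7750·8.3315] = 16.9493
Node d (S = 76): V_d = 1/1.04·[0.2250·8.3315 + 0.7750·0.0000] = 1.8025
Node 0 (S = 80): V_0 = 1/1.04·[0.2250·16.9493 + 0.7750·1.8025] = 5.0101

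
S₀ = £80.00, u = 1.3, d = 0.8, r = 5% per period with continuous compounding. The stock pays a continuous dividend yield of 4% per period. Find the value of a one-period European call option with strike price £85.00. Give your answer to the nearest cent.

Per-period risk-free factor R = e^0.05 = 1.0513; dividend-adjusted growth = e^(0.05−0.04) = 1.0101.
Risk-neutral probability p = (1.0101 − 0.8)/(1.3 − 0.8) = 0.2101/0.5000 = 0.4201
Terminal stock prices: S_u = 104, S_d = 64
Terminal payoffs (S − K): max(19, 0) = 19, max(-21, 0) = 0
Node 0 (S = 80): V_0 = e^(−0.05)·[0.4201·19.0000 + 0.5799·0.0000] = 7.5926

£7.59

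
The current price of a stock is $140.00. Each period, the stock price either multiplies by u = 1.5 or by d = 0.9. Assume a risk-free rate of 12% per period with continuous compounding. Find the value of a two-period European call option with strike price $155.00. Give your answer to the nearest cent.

Risk-neutral probability p = (e^0.12 − 0.9)/(1.5 − 0.9) = 0.2275/0.6000 = 0.3792
Terminal stock prices: S_uu = 315, S_ud = 189, S_dd = 113.4
Terminal payoffs (S − K): max(160, 0) = 160, max(34, 0) = 34, max(-41.6, 0) = 0
Node u (S = 210): V_u = e^(−0.12)·[0.3792·160.0000 + 0.6208·34.0000] = 72.5273
Node d (S = 126): V_d = e^(−0.12)·[0.3792·34.0000 + 0.6208·0.0000] = 11.4337
Node 0 (S = 140): V_0 = e^(−0.12)·[0.3792·72.5273 + 0.6208·11.4337] = 30.6857

$30.69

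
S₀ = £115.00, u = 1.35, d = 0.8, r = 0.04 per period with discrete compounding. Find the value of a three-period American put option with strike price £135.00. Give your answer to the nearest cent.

£27.70

Risk-neutral probability p = (1 + 0.04 − 0.8)/(1.35 − 0.8) = 0.2400/0.5500 = 0.4364
Terminal stock prices: S_uuu = 282.9, S_uud = 167.7, S_udd = 99.36, S_ddd = 58.88
Terminal payoffs (K − S): max(-147.9, 0) = 0, max(-32.67, 0) = 0, max(35.64, 0) = 35.64, max(76.12, 0) = 76.12
Node uu (S = 209.6): continuation = 1/1.04·[0.4364·0.0000 + 0.5636·0.0000] = 0.0000; exercise value = 0.0000 ≤ continuation, so V_uu = 0.0000
Node ud (S = 124.2): continuation = 1/1.04·[0.4364·0.0000 + 0.5636·35.6400] = 19.3154; exercise value = 10.8000 ≤ continuation, so V_ud = 19.3154
Node dd (S = 73.6): continuation = 1/1.04·[0.4364·35.6400 + 0.5636·76.1200] = 56.2077; exercise value = 61.4000 > continuation, so V_dd = 61.4000 (exercise)
Node u (S = 155.2): continuation = 1/1.04·[0.4364·0.0000 + 0.5636·19.3154] = 10.4681; exercise value = 0.0000 ≤ continuation, so V_u = 10.4681
Node d (S = 92): continuation = 1/1.04·[0.4364·19.3154 + 0.5636·61.4000] = 41.3806; exercise value = 43.0000 > continuation, so V_d = 43.0000 (exercise)
Node 0 (S = 115): continuation = 1/1.04·[0.4364·10.4681 + 0.5636·43.0000] = 27.6964; exercise value = 20.0000 ≤ continuation, so V_0 = 27.6964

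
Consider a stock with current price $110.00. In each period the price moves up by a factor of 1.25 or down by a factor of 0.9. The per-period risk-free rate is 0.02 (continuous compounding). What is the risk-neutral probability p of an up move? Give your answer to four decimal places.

Risk-neutral probability p = (e^0.02 − 0.9)/(1.25 − 0.9) = 0.1202/0.3500 = 0.3434

p = 0.3434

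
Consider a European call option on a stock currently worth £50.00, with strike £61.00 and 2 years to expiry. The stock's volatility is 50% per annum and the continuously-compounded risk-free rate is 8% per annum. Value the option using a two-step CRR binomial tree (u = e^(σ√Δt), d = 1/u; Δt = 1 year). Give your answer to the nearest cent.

CRR parameters: u = e^(σ√Δt) = e^(0.5·√1) = 1.6487, d = 1/u = 0.6065
Per-period rate: rΔt = 0.08·1 = 0.08, so R = e^0.08 = 1.0833
Risk-neutral probability p = (e^0.08 − 0.6065)/(1.6487 − 0.6065) = 0.4768/1.0422 = 0.4575
Terminal stock prices: S_uu = 135.9, S_ud = 50, S_dd = 18.39
Terminal payoffs (S − K): max(74.91, 0) = 74.91, max(-11, 0) = 0, max(-42.61, 0) = 0
Node u (S = 82.44): V_u = e^(−0.08)·[0.4575·74.9141 + 0.5425·0.0000] = 31.6351
Node d (S = 30.33): V_d = e^(−0.08)·[0.4575·0.0000 + 0.5425·0.0000] = 0.0000
Node 0 (S = 50): V_0 = e^(−0.08)·[0.4575·31.6351 + 0.5425·0.0000] = 13.3590

£13.36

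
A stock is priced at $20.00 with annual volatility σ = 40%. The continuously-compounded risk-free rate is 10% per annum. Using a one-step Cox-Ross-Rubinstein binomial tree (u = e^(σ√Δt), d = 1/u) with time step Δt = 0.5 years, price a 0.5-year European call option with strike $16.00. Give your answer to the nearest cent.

$5.20

CRR parameters: u = e^(σ√Δt) = e^(0.4·√0.5) = 1.3269, d = 1/u = 0.7536
Per-period rate: rΔt = 0.1·0.5 = 0.05, so R = e^0.05 = 1.0513
Risk-neutral probability p = (e^0.05 − 0.7536)/(1.3269 − 0.7536) = 0.2976/0.5733 = 0.5192
Terminal stock prices: S_u = 26.54, S_d = 15.07
Terminal payoffs (S − K): max(10.54, 0) = 10.54, max(-0.9272, 0) = 0
Node 0 (S = 20): V_0 = e^(−0.05)·[0.5192·10.5379 + 0.4808·0.0000] = 5.2044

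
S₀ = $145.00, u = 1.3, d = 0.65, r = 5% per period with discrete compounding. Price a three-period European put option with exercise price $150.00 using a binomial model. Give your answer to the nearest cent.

Risk-neutral probability p = (1 + 0.05 − 0.65)/(1.3 − 0.65) = 0.4000/0.6500 = 0.6154
Terminal stock prices: S_uuu = 318.6, S_uud = 159.3, S_udd = 79.64, S_ddd = 39.82
Terminal payoffs (K − S): max(-168.6, 0) = 0, max(-9.282, 0) = 0, max(70.36, 0) = 70.36, max(110.2, 0) = 110.2
Node uu (S = 245.1): V_uu = 1/1.05·[0.6154·0.0000 + 0.3846·0.0000] = 0.0000
Node ud (S = 122.5): V_ud = 1/1.05·[0.6154·0.0000 + 0.3846·70.3587] = 25.7724
Node dd (S = 61.26): V_dd = 1/1.05·[0.6154·70.3587 + 0.3846·110.1794] = 81.5946
Node u (S = 188.5): V_u = 1/1.05·[0.6154·0.0000 + 0.3846·25.7724] = 9.4405
Node d (S = 94.25): V_d = 1/1.05·[0.6154·25.7724 + 0.3846·81.5946] = 44.9929
Node 0 (S = 145): V_0 = 1/1.05·[0.6154·9.4405 + 0.3846·44.9929] = 22.0138

$22.01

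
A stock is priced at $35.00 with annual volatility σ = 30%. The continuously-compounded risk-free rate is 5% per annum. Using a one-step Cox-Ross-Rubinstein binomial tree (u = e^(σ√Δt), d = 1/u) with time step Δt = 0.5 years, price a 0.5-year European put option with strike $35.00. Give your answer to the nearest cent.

CRR parameters: u = e^(σ√Δt) = e^(0.3·√0.5) = 1.2363, d = 1/u = 0.8089
Per-period rate: rΔt = 0.05·0.5 = 0.025, so R = e^0.025 = 1.0253
Risk-neutral probability p = (e^0.025 − 0.8089)/(1.2363 − 0.8089) = 0.2165/0.4275 = 0.5064
Terminal stock prices: S_u = 43.27, S_d = 28.31
Terminal payoffs (K − S): max(-8.271, 0) = 0, max(6.69, 0) = 6.69
Node 0 (S = 35): V_0 = e^(−0.025)·[0.5064·0.0000 + 0.4936·6.6900] = 3.2207

$3.22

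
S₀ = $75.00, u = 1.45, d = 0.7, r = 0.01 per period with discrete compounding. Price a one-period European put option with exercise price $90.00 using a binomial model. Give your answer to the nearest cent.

Risk-neutral probability p = (1 + 0.01 − 0.7)/(1.45 − 0.7) = 0.3100/0.7500 = 0.4133
Terminal stock prices: S_u = 108.8, S_d = 52.5
Terminal payoffs (K − S): max(-18.75, 0) = 0, max(37.5, 0) = 37.5
Node 0 (S = 75): V_0 = 1/1.01·[0.4133·0.0000 + 0.5867·37.5000] = 21.7822

$21.78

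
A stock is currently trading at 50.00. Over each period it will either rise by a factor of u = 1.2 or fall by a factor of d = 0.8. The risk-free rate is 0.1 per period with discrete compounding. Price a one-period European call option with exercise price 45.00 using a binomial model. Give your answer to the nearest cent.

Risk-neutral probability p = (1 + 0.1 − 0.8)/(1.2 − 0.8) = 0.3000/0.4000 = 0.7500
Terminal stock prices: S_u = 60, S_d = 40
Terminal payoffs (S − K): max(15, 0) = 15, max(-5, 0) = 0
Node 0 (S = 50): V_0 = 1/1.1·[0.7500·15.0000 + 0.2500·0.0000] = 10.2273

10.23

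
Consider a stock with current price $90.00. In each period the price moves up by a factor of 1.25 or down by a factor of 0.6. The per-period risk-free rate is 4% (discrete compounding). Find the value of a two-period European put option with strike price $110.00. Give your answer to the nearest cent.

$24.68

Risk-neutral probability p = (1 + 0.04 − 0.6)/(1.25 − 0.6) = 0.4400/0.6500 = 0.6769
Terminal stock prices: S_uu = 140.6, S_ud = 67.5, S_dd = 32.4
Terminal payoffs (K − S): max(-30.62, 0) = 0, max(42.5, 0) = 42.5, max(77.6, 0) = 77.6
Node u (S = 112.5): V_u = 1/1.04·[0.6769·0.0000 + 0.3231·42.5000] = 13.2027
Node d (S = 54): V_d = 1/1.04·[0.6769·42.5000 + 0.3231·77.6000] = 51.7692
Node 0 (S = 90): V_0 = 1/1.04·[0.6769·13.2027 + 0.3231·51.7692] = 24.6756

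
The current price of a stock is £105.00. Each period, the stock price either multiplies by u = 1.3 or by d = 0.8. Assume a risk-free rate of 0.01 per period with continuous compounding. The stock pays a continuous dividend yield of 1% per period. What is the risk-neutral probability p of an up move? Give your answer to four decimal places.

Per-period risk-free factor R = e^0.01 = 1.0101; dividend-adjusted growth = e^(0.01−0.01) = 1.0000.
Risk-neutral probability p = (1.0000 − 0.8)/(1.3 − 0.8) = 0.2000/0.5000 = 0.4000

p = 0.4000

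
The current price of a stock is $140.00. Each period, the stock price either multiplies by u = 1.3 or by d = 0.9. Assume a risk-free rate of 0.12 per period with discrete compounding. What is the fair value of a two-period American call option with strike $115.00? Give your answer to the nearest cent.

$48.58

Risk-neutral probability p = (1 + 0.12 − 0.9)/(1.3 − 0.9) = 0.2200/0.4000 = 0.5500
Terminal stock prices: S_uu = 236.6, S_ud = 163.8, S_dd = 113.4
Terminal payoffs (S − K): max(121.6, 0) = 121.6, max(48.8, 0) = 48.8, max(-1.6, 0) = 0
Node u (S = 182): continuation = 1/1.12·[0.5500·121.6000 + 0.4500·48.8000] = 79.3214; exercise value = 67.0000 ≤ continuation, so V_u = 79.3214
Node d (S = 126): continuation = 1/1.12·[0.5500·48.8000 + 0.4500·0.0000] = 23.9643; exercise value = 11.0000 ≤ continuation, so V_d = 23.9643
Node 0 (S = 140): continuation = 1/1.12·[0.5500·79.3214 + 0.4500·23.9643] = 48.5810; exercise value = 25.0000 ≤ continuation, so V_0 = 48.5810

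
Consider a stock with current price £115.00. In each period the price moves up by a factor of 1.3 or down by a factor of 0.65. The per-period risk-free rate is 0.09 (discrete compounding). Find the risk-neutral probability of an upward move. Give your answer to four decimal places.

Risk-neutral probability p = (1 + 0.09 − 0.65)/(1.3 − 0.65) = 0.4400/0.6500 = 0.6769

p = 0.6769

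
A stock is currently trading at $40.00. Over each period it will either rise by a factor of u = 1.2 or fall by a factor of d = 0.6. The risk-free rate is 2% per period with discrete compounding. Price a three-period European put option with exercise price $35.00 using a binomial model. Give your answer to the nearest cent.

Risk-neutral probability p = (1 + 0.02 − 0.6)/(1.2 − 0.6) = 0.4200/0.6000 = 0.7000
Terminal stock prices: S_uuu = 69.12, S_uud = 34.56, S_udd = 17.28, S_ddd = 8.64
Terminal payoffs (K − S): max(-34.12, 0) = 0, max(0.44, 0) = 0.44, max(17.72, 0) = 17.72, max(26.36, 0) = 26.36
Node uu (S = 57.6): V_uu = 1/1.02·[0.7000·0.0000 + 0.3000·0.4400] = 0.1294
Node ud (S = 28.8): V_ud = 1/1.02·[0.7000·0.4400 + 0.3000·17.7200] = 5.5137
Node dd (S = 14.4): V_dd = 1/1.02·[0.7000·17.7200 + 0.3000·26.3600] = 19.9137
Node u (S = 48): V_u = 1/1.02·[0.7000·0.1294 + 0.3000·5.5137] = 1.7105
Node d (S = 24): V_d = 1/1.02·[0.7000·5.5137 + 0.3000·19.9137] = 9.6409
Node 0 (S = 40): V_0 = 1/1.02·[0.7000·1.7105 + 0.3000·9.6409] = 4.0094

$4.01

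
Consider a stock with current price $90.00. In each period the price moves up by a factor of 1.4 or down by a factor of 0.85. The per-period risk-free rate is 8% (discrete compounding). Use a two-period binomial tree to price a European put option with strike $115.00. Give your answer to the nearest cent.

Risk-neutral probability p = (1 + 0.08 − 0.85)/(1.4 − 0.85) = 0.2300/0.5500 = 0.4182
Terminal stock prices: S_uu = 176.4, S_ud = 107.1, S_dd = 65.02
Terminal payoffs (K − S): max(-61.4, 0) = 0, max(7.9, 0) = 7.9, max(49.98, 0) = 49.98
Node u (S = 126): V_u = 1/1.08·[0.4182·0.0000 + 0.5818·7.9000] = 4.2559
Node d (S = 76.5): V_d = 1/1.08·[0.4182·7.9000 + 0.5818·49.9750] = 29.9815
Node 0 (S = 90): V_0 = 1/1.08·[0.4182·4.2559 + 0.5818·29.9815] = 17.7995

$17.80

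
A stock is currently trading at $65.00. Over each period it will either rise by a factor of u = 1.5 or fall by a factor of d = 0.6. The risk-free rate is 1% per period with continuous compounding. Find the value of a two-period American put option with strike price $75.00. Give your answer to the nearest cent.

Risk-neutral probability p = (e^0.01 − 0.6)/(1.5 − 0.6) = 0.4101/0.9000 = 0.4556
Terminal stock prices: S_uu = 146.2, S_ud = 58.5, S_dd = 23.4
Terminal payoffs (K − S): max(-71.25, 0) = 0, max(16.5, 0) = 16.5, max(51.6, 0) = 51.6
Node u (S = 97.5): continuation = e^(−0.01)·[0.4556·0.0000 + 0.5444·16.5000] = 8.8930; exercise value = 0.0000 ≤ continuation, so V_u = 8.8930
Node d (S = 39): continuation = e^(−0.01)·[0.4556·16.5000 + 0.5444·51.6000] = 35.2537; exercise value = 36.0000 > continuation, so V_d = 36.0000 (exercise)
Node 0 (S = 65): continuation = e^(−0.01)·[0.4556·8.8930 + 0.5444·36.0000] = 23.4144; exercise value = 10.0000 ≤ continuation, so V_0 = 23.4144

$23.41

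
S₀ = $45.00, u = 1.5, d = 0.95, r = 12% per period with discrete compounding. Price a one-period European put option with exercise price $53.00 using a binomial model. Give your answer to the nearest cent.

Risk-neutral probability p = (1 + 0.12 − 0.95)/(1.5 − 0.95) = 0.1700/0.5500 = 0.3091
Terminal stock prices: S_u = 67.5, S_d = 42.75
Terminal payoffs (K − S): max(-14.5, 0) = 0, max(10.25, 0) = 10.25
Node 0 (S = 45): V_0 = 1/1.12·[0.3091·0.0000 + 0.6909·10.2500] = 6.3231

$6.32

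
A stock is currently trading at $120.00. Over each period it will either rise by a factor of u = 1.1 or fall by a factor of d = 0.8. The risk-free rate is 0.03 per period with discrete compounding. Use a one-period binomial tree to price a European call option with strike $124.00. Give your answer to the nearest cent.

Risk-neutral probability p = (1 + 0.03 − 0.8)/(1.1 − 0.8) = 0.2300/0.3000 = 0.7667
Terminal stock prices: S_u = 132, S_d = 96
Terminal payoffs (S − K): max(8, 0) = 8, max(-28, 0) = 0
Node 0 (S = 120): V_0 = 1/1.03·[0.7667·8.0000 + 0.2333·0.0000] = 5.9547

$5.95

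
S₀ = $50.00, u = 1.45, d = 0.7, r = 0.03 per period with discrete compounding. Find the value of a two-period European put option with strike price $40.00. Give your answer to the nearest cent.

Risk-neutral probability p = (1 + 0.03 − 0.7)/(1.45 − 0.7) = 0.3300/0.7500 = 0.4400
Terminal stock prices: S_uu = 105.1, S_ud = 50.75, S_dd = 24.5
Terminal payoffs (K − S): max(-65.12, 0) = 0, max(-10.75, 0) = 0, max(15.5, 0) = 15.5
Node u (S = 72.5): V_u = 1/1.03·[0.4400·0.0000 + 0.5600·0.0000] = 0.0000
Node d (S = 35): V_d = 1/1.03·[0.4400·0.0000 + 0.5600·15.5000] = 8.4272
Node 0 (S = 50): V_0 = 1/1.03·[0.4400·0.0000 + 0.5600·8.4272] = 4.5818

$4.58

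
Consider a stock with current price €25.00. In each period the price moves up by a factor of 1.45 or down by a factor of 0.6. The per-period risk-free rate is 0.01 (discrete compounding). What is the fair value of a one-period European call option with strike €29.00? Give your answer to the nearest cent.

Risk-neutral probability p = (1 + 0.01 − 0.6)/(1.45 − 0.6) = 0.4100/0.8500 = 0.4824
Terminal stock prices: S_u = 36.25, S_d = 15
Terminal payoffs (S − K): max(7.25, 0) = 7.25, max(-14, 0) = 0
Node 0 (S = 25): V_0 = 1/1.01·[0.4824·7.2500 + 0.5176·0.0000] = 3.4624

€3.46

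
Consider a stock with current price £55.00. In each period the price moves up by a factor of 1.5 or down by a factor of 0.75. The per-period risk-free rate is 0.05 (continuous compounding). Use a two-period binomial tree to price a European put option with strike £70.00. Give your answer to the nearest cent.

£16.19

Risk-neutral probability p = (e^0.05 − 0.75)/(1.5 − 0.75) = 0.3013/0.7500 = 0.4017
Terminal stock prices: S_uu = 123.8, S_ud = 61.88, S_dd = 30.94
Terminal payoffs (K − S): max(-53.75, 0) = 0, max(8.125, 0) = 8.125, max(39.06, 0) = 39.06
Node u (S = 82.5): V_u = e^(−0.05)·[0.4017·0.0000 + 0.5983·8.1250] = 4.6241
Node d (S = 41.25): V_d = e^(−0.05)·[0.4017·8.1250 + 0.5983·39.0625] = 25.3361
Node 0 (S = 55): V_0 = e^(−0.05)·[0.4017·4.6241 + 0.5983·25.3361] = 16.1863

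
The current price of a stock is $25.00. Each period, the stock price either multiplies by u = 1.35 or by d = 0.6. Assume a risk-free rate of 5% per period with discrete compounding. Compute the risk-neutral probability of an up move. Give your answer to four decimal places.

Risk-neutral probability p = (1 + 0.05 − 0.6)/(1.35 − 0.6) = 0.4500/0.7500 = 0.6000

p = 0.6000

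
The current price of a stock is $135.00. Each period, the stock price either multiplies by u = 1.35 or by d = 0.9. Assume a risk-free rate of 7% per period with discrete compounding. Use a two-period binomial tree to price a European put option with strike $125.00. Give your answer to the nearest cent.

$5.29

Risk-neutral probability p = (1 + 0.07 − 0.9)/(1.35 − 0.9) = 0.1700/0.4500 = 0.3778
Terminal stock prices: S_uu = 246, S_ud = 164, S_dd = 109.4
Terminal payoffs (K − S): max(-121, 0) = 0, max(-39.03, 0) = 0, max(15.65, 0) = 15.65
Node u (S = 182.2): V_u = 1/1.07·[0.3778·0.0000 + 0.6222·0.0000] = 0.0000
Node d (S = 121.5): V_d = 1/1.07·[0.3778·0.0000 + 0.6222·15.6500] = 9.1007
Node 0 (S = 135): V_0 = 1/1.07·[0.3778·0.0000 + 0.6222·9.1007] = 5.2922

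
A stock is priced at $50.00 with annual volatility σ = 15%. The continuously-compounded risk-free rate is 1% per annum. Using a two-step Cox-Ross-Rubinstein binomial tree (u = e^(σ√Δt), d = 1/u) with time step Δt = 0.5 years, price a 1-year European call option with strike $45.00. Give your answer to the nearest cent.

CRR parameters: u = e^(σ√Δt) = e^(0.15·√0.5) = 1.1119, d = 1/u = 0.8994
Per-period rate: rΔt = 0.01·0.5 = 0.005, so R = e^0.005 = 1.0050
Risk-neutral probability p = (e^0.005 − 0.8994)/(1.1119 − 0.8994) = 0.1056/0.2125 = 0.4971
Terminal stock prices: S_uu = 61.82, S_ud = 50, S_dd = 40.44
Terminal payoffs (S − K): max(16.82, 0) = 16.82, max(5, 0) = 5, max(-4.557, 0) = 0
Node u (S = 55.59): V_u = e^(−0.005)·[0.4971·16.8156 + 0.5029·5.0000] = 10.8192
Node d (S = 44.97): V_d = e^(−0.005)·[0.4971·5.0000 + 0.5029·0.0000] = 2.4731
Node 0 (S = 50): V_0 = e^(−0.005)·[0.4971·10.8192 + 0.5029·2.4731] = 6.5889

$6.59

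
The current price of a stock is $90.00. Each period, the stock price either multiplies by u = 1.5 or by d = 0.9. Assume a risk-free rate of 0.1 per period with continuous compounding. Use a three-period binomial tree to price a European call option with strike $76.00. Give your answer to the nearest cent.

Risk-neutral probability p = (e^0.1 − 0.9)/(1.5 − 0.9) = 0.2052/0.6000 = 0.3420
Terminal stock prices: S_uuu = 303.8, S_uud = 182.2, S_udd = 109.4, S_ddd = 65.61
Terminal payoffs (S − K): max(227.8, 0) = 227.8, max(106.2, 0) = 106.2, max(33.35, 0) = 33.35, max(-10.39, 0) = 0
Node uu (S = 202.5): V_uu = e^(−0.1)·[0.3420·227.7500 + 0.6580·106.2500] = 133.7324
Node ud (S = 121.5): V_ud = e^(−0.1)·[0.3420·106.2500 + 0.6580·33.3500] = 52.7324
Node dd (S = 72.9): V_dd = e^(−0.1)·[0.3420·33.3500 + 0.6580·0.0000] = 10.3188
Node u (S = 135): V_u = e^(−0.1)·[0.3420·133.7324 + 0.6580·52.7324] = 72.7765
Node d (S = 81): V_d = e^(−0.1)·[0.3420·52.7324 + 0.6580·10.3188] = 22.4601
Node 0 (S = 90): V_0 = e^(−0.1)·[0.3420·72.7765 + 0.6580·22.4601] = 35.8911

$35.89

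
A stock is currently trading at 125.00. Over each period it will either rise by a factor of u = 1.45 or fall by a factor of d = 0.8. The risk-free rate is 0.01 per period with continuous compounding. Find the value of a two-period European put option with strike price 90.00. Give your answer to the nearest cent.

Risk-neutral probability p = (e^0.01 − 0.8)/(1.45 − 0.8) = 0.2101/0.6500 = 0.3232
Terminal stock prices: S_uu = 262.8, S_ud = 145, S_dd = 80
Terminal payoffs (K − S): max(-172.8, 0) = 0, max(-55, 0) = 0, max(10, 0) = 10
Node u (S = 181.2): V_u = e^(−0.01)·[0.3232·0.0000 + 0.6768·0.0000] = 0.0000
Node d (S = 100): V_d = e^(−0.01)·[0.3232·0.0000 + 0.6768·10.0000] = 6.7011
Node 0 (S = 125): V_0 = e^(−0.01)·[0.3232·0.0000 + 0.6768·6.7011] = 4.4905

4.49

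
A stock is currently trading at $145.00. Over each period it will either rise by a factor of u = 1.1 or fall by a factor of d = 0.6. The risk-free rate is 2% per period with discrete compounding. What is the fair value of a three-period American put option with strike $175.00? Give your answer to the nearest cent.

$31.47

Risk-neutral probability p = (1 + 0.02 − 0.6)/(1.1 − 0.6) = 0.4200/0.5000 = 0.8400
Terminal stock prices: S_uuu = 193, S_uud = 105.3, S_udd = 57.42, S_ddd = 31.32
Terminal payoffs (K − S): max(-18, 0) = 0, max(69.73, 0) = 69.73, max(117.6, 0) = 117.6, max(143.7, 0) = 143.7
Node uu (S = 175.5): continuation = 1/1.02·[0.8400·0.0000 + 0.1600·69.7300] = 10.9380; exercise value = 0.0000 ≤ continuation, so V_uu = 10.9380
Node ud (S = 95.7): continuation = 1/1.02·[0.8400·69.7300 + 0.1600·117.5800] = 75.8686; exercise value = 79.3000 > continuation, so V_ud = 79.3000 (exercise)
Node dd (S = 52.2): continuation = 1/1.02·[0.8400·117.5800 + 0.1600·143.6800] = 119.3686; exercise value = 122.8000 > continuation, so V_dd = 122.8000 (exercise)
Node u (S = 159.5): continuation = 1/1.02·[0.8400·10.9380 + 0.1600·79.3000] = 21.4470; exercise value = 15.5000 ≤ continuation, so V_u = 21.4470
Node d (S = 87): continuation = 1/1.02·[0.8400·79.3000 + 0.1600·122.8000] = 84.5686; exercise value = 88.0000 > continuation, so V_d = 88.0000 (exercise)
Node 0 (S = 145): continuation = 1/1.02·[0.8400·21.4470 + 0.1600·88.0000] = 31.4662; exercise value = 30.0000 ≤ continuation, so V_0 = 31.4662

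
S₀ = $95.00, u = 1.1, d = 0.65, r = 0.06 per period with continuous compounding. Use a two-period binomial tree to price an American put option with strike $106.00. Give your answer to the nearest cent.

Risk-neutral probability p = (e^0.06 − 0.65)/(1.1 − 0.65) = 0.4118/0.4500 = 0.9152
Terminal stock prices: S_uu = 115, S_ud = 67.93, S_dd = 40.14
Terminal payoffs (K − S): max(-8.95, 0) = 0, max(38.07, 0) = 38.07, max(65.86, 0) = 65.86
Node u (S = 104.5): continuation = e^(−0.06)·[0.9152·0.0000 + 0.0848·38.0750] = 3.0410; exercise value = 1.5000 ≤ continuation, so V_u = 3.0410
Node d (S = 61.75): continuation = e^(−0.06)·[0.9152·38.0750 + 0.0848·65.8625] = 38.0770; exercise value = 44.2500 > continuation, so V_d = 44.2500 (exercise)
Node 0 (S = 95): continuation = e^(−0.06)·[0.9152·3.0410 + 0.0848·44.2500] = 6.1552; exercise value = 11.0000 > continuation, so V_0 = 11.0000 (exercise)

$11.00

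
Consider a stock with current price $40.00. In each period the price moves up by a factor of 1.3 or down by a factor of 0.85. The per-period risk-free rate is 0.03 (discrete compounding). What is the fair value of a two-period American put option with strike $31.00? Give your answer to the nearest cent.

Risk-neutral probability p = (1 + 0.03 − 0.85)/(1.3 − 0.85) = 0.1800/0.4500 = 0.4000
Terminal stock prices: S_uu = 67.6, S_ud = 44.2, S_dd = 28.9
Terminal payoffs (K − S): max(-36.6, 0) = 0, max(-13.2, 0) = 0, max(2.1, 0) = 2.1
Node u (S = 52): continuation = 1/1.03·[0.4000·0.0000 + 0.6000·0.0000] = 0.0000; exercise value = 0.0000 ≤ continuation, so V_u = 0.0000
Node d (S = 34): continuation = 1/1.03·[0.4000·0.0000 + 0.6000·2.1000] = 1.2233; exercise value = 0.0000 ≤ continuation, so V_d = 1.2233
Node 0 (S = 40): continuation = 1/1.03·[0.4000·0.0000 + 0.6000·1.2233] = 0.7126; exercise value = 0.0000 ≤ continuation, so V_0 = 0.7126

$0.71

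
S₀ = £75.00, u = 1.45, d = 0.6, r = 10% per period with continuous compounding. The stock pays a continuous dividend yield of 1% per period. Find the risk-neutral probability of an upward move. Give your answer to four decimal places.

p = 0.5814

Per-period risk-free factor R = e^0.1 = 1.1052; dividend-adjusted growth = e^(0.1−0.01) = 1.0942.
Risk-neutral probability p = (1.0942 − 0.6)/(1.45 − 0.6) = 0.4942/0.8500 = 0.5814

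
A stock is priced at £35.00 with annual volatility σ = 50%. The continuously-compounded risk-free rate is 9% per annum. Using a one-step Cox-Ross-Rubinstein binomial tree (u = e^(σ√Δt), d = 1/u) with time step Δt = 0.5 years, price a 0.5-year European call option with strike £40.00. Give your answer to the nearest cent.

£4.48

CRR parameters: u = e^(σ√Δt) = e^(0.5·√0.5) = 1.4241, d = 1/u = 0.7022
Per-period rate: rΔt = 0.09·0.5 = 0.045, so R = e^0.045 = 1.0460
Risk-neutral probability p = (e^0.045 − 0.7022)/(1.4241 − 0.7022) = 0.3438/0.7219 = 0.4763
Terminal stock prices: S_u = 49.84, S_d = 24.58
Terminal payoffs (S − K): max(9.844, 0) = 9.844, max(-15.42, 0) = 0
Node 0 (S = 35): V_0 = e^(−0.045)·[0.4763·9.8442 + 0.5237·0.0000] = 4.4822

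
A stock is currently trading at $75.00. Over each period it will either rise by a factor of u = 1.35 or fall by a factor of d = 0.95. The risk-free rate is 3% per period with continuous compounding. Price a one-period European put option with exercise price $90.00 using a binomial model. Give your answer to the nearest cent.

$14.54

Risk-neutral probability p = (e^0.03 − 0.95)/(1.35 − 0.95) = 0.0805/0.4000 = 0.2011
Terminal stock prices: S_u = 101.2, S_d = 71.25
Terminal payoffs (K − S): max(-11.25, 0) = 0, max(18.75, 0) = 18.75
Node 0 (S = 75): V_0 = e^(−0.03)·[0.2011·0.0000 + 0.7989·18.7500] = 14.5360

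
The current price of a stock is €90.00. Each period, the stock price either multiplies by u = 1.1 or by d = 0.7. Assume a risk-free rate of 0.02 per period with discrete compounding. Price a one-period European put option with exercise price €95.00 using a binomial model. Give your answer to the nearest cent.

€6.27

Risk-neutral probability p = (1 + 0.02 − 0.7)/(1.1 − 0.7) = 0.3200/0.4000 = 0.8000
Terminal stock prices: S_u = 99, S_d = 63
Terminal payoffs (K − S): max(-4, 0) = 0, max(32, 0) = 32
Node 0 (S = 90): V_0 = 1/1.02·[0.8000·0.0000 + 0.2000·32.0000] = 6.2745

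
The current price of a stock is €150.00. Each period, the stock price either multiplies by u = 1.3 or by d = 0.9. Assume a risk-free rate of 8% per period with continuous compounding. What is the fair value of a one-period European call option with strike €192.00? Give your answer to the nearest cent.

€1.27

Risk-neutral probability p = (e^0.08 − 0.9)/(1.3 − 0.9) = 0.1833/0.4000 = 0.4582
Terminal stock prices: S_u = 195, S_d = 135
Terminal payoffs (S − K): max(3, 0) = 3, max(-57, 0) = 0
Node 0 (S = 150): V_0 = e^(−0.08)·[0.4582·3.0000 + 0.5418·0.0000] = 1.2690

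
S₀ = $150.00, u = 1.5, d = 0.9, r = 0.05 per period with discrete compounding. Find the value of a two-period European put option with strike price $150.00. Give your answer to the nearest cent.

$14.54

Risk-neutral probability p = (1 + 0.05 − 0.9)/(1.5 − 0.9) = 0.1500/0.6000 = 0.2500
Terminal stock prices: S_uu = 337.5, S_ud = 202.5, S_dd = 121.5
Terminal payoffs (K − S): max(-187.5, 0) = 0, max(-52.5, 0) = 0, max(28.5, 0) = 28.5
Node u (S = 225): V_u = 1/1.05·[0.2500·0.0000 + 0.7500·0.0000] = 0.0000
Node d (S = 135): V_d = 1/1.05·[0.2500·0.0000 + 0.7500·28.5000] = 20.3571
Node 0 (S = 150): V_0 = 1/1.05·[0.2500·0.0000 + 0.7500·20.3571] = 14.5408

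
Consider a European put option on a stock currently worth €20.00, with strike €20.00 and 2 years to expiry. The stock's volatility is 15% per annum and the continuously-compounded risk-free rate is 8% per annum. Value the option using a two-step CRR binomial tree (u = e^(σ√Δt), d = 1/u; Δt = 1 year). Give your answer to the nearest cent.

CRR parameters: u = e^(σ√Δt) = e^(0.15·√1) = 1.1618, d = 1/u = 0.8607
Per-period rate: rΔt = 0.08·1 = 0.08, so R = e^0.08 = 1.0833
Risk-neutral probability p = (e^0.08 − 0.8607)/(1.1618 − 0.8607) = 0.2226/0.3011 = 0.7392
Terminal stock prices: S_uu = 27, S_ud = 20, S_dd = 14.82
Terminal payoffs (K − S): max(-6.997, 0) = 0, max(0, 0) = 0, max(5.184, 0) = 5.184
Node u (S = 23.24): V_u = e^(−0.08)·[0.7392·0.0000 + 0.2608·0.0000] = 0.0000
Node d (S = 17.21): V_d = e^(−0.08)·[0.7392·0.0000 + 0.2608·5.1836] = 1.2482
Node 0 (S = 20): V_0 = e^(−0.08)·[0.7392·0.0000 + 0.2608·1.2482] = 0.3005

€0.30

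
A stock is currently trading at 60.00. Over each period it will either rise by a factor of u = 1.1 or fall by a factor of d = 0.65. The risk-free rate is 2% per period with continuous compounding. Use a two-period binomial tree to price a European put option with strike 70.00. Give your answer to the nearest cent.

8.95

Risk-neutral probability p = (e^0.02 − 0.65)/(1.1 − 0.65) = 0.3702/0.4500 = 0.8227
Terminal stock prices: S_uu = 72.6, S_ud = 42.9, S_dd = 25.35
Terminal payoffs (K − S): max(-2.6, 0) = 0, max(27.1, 0) = 27.1, max(44.65, 0) = 44.65
Node u (S = 66): V_u = e^(−0.02)·[0.8227·0.0000 + 0.1773·27.1000] = 4.7105
Node d (S = 39): V_d = e^(−0.02)·[0.8227·27.1000 + 0.1773·44.6500] = 29.6139
Node 0 (S = 60): V_0 = e^(−0.02)·[0.8227·4.7105 + 0.1773·29.6139] = 8.9459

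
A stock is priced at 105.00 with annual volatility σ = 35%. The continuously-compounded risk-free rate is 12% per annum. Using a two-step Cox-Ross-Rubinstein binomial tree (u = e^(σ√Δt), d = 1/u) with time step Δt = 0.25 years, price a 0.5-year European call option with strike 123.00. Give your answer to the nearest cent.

7.22

CRR parameters: u = e^(σ√Δt) = e^(0.35·√0.25) = 1.1912, d = 1/u = 0.8395
Per-period rate: rΔt = 0.12·0.25 = 0.03, so R = e^0.03 = 1.0305
Risk-neutral probability p = (e^0.03 − 0.8395)/(1.1912 − 0.8395) = 0.1910/0.3518 = 0.5429
Terminal stock prices: S_uu = 149, S_ud = 105, S_dd = 73.99
Terminal payoffs (S − K): max(26, 0) = 26, max(-18, 0) = 0, max(-49.01, 0) = 0
Node u (S = 125.1): V_u = e^(−0.03)·[0.5429·26.0021 + 0.4571·0.0000] = 13.7001
Node d (S = 88.14): V_d = e^(−0.03)·[0.5429·0.0000 + 0.4571·0.0000] = 0.0000
Node 0 (S = 105): V_0 = e^(−0.03)·[0.5429·13.7001 + 0.4571·0.0000] = 7.2184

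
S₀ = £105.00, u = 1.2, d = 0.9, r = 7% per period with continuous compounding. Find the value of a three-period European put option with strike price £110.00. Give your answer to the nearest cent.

£4.09

Risk-neutral probability p = (e^0.07 − 0.9)/(1.2 − 0.9) = 0.1725/0.3000 = 0.5750
Terminal stock prices: S_uuu = 181.4, S_uud = 136.1, S_udd = 102.1, S_ddd = 76.55
Terminal payoffs (K − S): max(-71.44, 0) = 0, max(-26.08, 0) = 0, max(7.94, 0) = 7.94, max(33.45, 0) = 33.45
Node uu (S = 151.2): V_uu = e^(−0.07)·[0.5750·0.0000 + 0.4250·0.0000] = 0.0000
Node ud (S = 113.4): V_ud = e^(−0.07)·[0.5750·0.0000 + 0.4250·7.9400] = 3.1462
Node dd (S = 85.05): V_dd = e^(−0.07)·[0.5750·7.9400 + 0.4250·33.4550] = 17.5133
Node u (S = 126): V_u = e^(−0.07)·[0.5750·0.0000 + 0.4250·3.1462] = 1.2466
Node d (S = 94.5): V_d = e^(−0.07)·[0.5750·3.1462 + 0.4250·17.5133] = 8.6263
Node 0 (S = 105): V_0 = e^(−0.07)·[0.5750·1.2466 + 0.4250·8.6263] = 4.0865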